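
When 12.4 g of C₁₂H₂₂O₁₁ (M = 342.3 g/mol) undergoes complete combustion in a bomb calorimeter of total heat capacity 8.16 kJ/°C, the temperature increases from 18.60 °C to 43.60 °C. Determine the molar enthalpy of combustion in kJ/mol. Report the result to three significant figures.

ΔH = -5630 kJ/mol

ΔT = 43.60 − 18.60 = 25.00 °C
q_cal = C_cal × ΔT = 8.16 × 25.00 = 204 kJ
n = 12.4 / 342.3 = 0.03623 mol
q_rxn = −q_cal = -204 kJ
ΔH = -204 / 0.03623 = -5631 kJ/mol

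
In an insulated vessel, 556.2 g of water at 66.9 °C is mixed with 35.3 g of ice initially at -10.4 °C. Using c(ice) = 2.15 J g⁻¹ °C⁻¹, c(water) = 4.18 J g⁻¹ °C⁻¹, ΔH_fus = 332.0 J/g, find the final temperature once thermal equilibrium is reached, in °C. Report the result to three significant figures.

T_f = 57.8 °C

Heat to bring ice to 0 °C and melt it: q₁ = 35.3×2.15×10.4 + 35.3×332.0 = 12509 J
Heat the water can supply cooling to 0 °C: 556.2×4.18×66.9 = 155537 J > q₁, so all ice melts.
Energy balance: 556.2×4.18×(66.9 − T) = 12509 + 35.3×4.18×(T − 0)
2324.916(66.9 − T) = 12509 + 147.554 T
155537 − 12509 = 2472.470 T
T = 143028 / 2472.470 = 57.848 °C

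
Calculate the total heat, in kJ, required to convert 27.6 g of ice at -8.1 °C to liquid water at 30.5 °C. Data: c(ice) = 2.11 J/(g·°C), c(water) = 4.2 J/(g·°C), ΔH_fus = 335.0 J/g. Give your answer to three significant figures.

q1 (heat ice -8.1→0.0 °C): 27.6 × 2.11 × 8.1 = 472 J
q2 (melt at 0 °C): 27.6 × 335.0 = 9246 J
q3 (heat water 0.0→30.5 °C): 27.6 × 4.2 × 30.5 = 3536 J
Total: 472 + 9246 + 3536 = 13254 J = 13.3 kJ

q = 13.3 kJ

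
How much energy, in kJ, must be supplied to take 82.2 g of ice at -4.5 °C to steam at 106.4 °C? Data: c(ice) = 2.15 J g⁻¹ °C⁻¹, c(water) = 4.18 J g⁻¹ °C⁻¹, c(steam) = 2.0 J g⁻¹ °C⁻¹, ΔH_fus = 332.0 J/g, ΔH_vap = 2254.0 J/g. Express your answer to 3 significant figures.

q1 (heat ice -4.5→0.0 °C): 82.2 × 2.15 × 4.5 = 795 J
q2 (melt at 0 °C): 82.2 × 332.0 = 27290 J
q3 (heat water 0.0→100.0 °C): 82.2 × 4.18 × 100.0 = 34360 J
q4 (vaporize at 100 °C): 82.2 × 2254.0 = 185279 J
q5 (heat steam 100.0→106.4 °C): 82.2 × 2.0 × 6.4 = 1052 J
Total: 795 + 27290 + 34360 + 185279 + 1052 = 248776 J = 249 kJ

q = 249 kJ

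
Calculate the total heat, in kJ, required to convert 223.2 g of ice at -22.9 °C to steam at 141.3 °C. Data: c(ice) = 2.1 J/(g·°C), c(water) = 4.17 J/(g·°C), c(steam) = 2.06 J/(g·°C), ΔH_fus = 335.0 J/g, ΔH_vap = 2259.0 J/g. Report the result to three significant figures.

q1 (heat ice -22.9→0.0 °C): 223.2 × 2.1 × 22.9 = 10734 J
q2 (melt at 0 °C): 223.2 × 335.0 = 74772 J
q3 (heat water 0.0→100.0 °C): 223.2 × 4.17 × 100.0 = 93074 J
q4 (vaporize at 100 °C): 223.2 × 2259.0 = 504209 J
q5 (heat steam 100.0→141.3 °C): 223.2 × 2.06 × 41.3 = 18989 J
Total: 10734 + 74772 + 93074 + 504209 + 18989 = 701778 J = 702 kJ

q = 702 kJ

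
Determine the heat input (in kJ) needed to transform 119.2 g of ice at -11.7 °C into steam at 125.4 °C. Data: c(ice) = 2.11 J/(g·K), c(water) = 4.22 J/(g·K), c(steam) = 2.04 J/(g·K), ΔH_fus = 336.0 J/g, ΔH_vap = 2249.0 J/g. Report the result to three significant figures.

q1 (heat ice -11.7→0.0 °C): 119.2 × 2.11 × 11.7 = 2943 J
q2 (melt at 0 °C): 119.2 × 336.0 = 40051 J
q3 (heat water 0.0→100.0 °C): 119.2 × 4.22 × 100.0 = 50302 J
q4 (vaporize at 100 °C): 119.2 × 2249.0 = 268081 J
q5 (heat steam 100.0→125.4 °C): 119.2 × 2.04 × 25.4 = 6176 J
Total: 2943 + 40051 + 50302 + 268081 + 6176 = 367553 J = 368 kJ

q = 368 kJ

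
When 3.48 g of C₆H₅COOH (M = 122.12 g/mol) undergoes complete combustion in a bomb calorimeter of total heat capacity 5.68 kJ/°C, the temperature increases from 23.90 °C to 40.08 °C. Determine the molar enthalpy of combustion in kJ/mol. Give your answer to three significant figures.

ΔT = 40.08 − 23.90 = 16.18 °C
q_cal = C_cal × ΔT = 5.68 × 16.18 = 91.9024 kJ
n = 3.48 / 122.12 = 0.0284966 mol
q_rxn = −q_cal = -91.9024 kJ
ΔH = -91.9024 / 0.0284966 = -3225 kJ/mol

ΔH = -3230 kJ/mol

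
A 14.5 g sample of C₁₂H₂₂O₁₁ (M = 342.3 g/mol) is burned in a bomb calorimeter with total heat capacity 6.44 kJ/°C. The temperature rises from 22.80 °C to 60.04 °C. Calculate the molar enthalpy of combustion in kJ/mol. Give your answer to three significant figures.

ΔH = -5660 kJ/mol

ΔT = 60.04 − 22.80 = 37.24 °C
q_cal = C_cal × ΔT = 6.44 × 37.24 = 239.8256 kJ
n = 14.5 / 342.3 = 0.04236 mol
q_rxn = −q_cal = -239.8256 kJ
ΔH = -239.8256 / 0.04236 = -5662 kJ/mol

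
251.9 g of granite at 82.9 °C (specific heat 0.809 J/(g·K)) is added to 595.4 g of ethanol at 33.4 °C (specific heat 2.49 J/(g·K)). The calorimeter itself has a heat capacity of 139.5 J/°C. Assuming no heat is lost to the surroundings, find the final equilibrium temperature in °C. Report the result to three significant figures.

T_f = 38.9 °C

Heat lost by granite = heat gained by ethanol + calorimeter.
(251.9)(0.809)(82.9 − T) = [(595.4)(2.49) + 139.5](T − 33.4)
203.7871 (82.9 − T) = 1622.046 (T − 33.4)
16894 − 203.7871 T = 1622.046 T − 54176
71070 = 1825.8331 T
T = 38.92 °C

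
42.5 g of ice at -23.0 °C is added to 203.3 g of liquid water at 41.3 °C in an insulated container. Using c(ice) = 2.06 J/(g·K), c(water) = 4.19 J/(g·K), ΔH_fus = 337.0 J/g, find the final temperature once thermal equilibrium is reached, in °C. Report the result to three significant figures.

Heat to bring ice to 0 °C and melt it: q₁ = 42.5×2.06×23.0 + 42.5×337.0 = 16336 J
Heat the water can supply cooling to 0 °C: 203.3×4.19×41.3 = 35180.5 J > q₁, so all ice melts.
Energy balance: 203.3×4.19×(41.3 − T) = 16336 + 42.5×4.19×(T − 0)
851.827(41.3 − T) = 16336 + 178.075 T
35180.5 − 16336 = 1029.902 T
T = 18844.5 / 1029.902 = 18.30 °C

T_f = 18.3 °C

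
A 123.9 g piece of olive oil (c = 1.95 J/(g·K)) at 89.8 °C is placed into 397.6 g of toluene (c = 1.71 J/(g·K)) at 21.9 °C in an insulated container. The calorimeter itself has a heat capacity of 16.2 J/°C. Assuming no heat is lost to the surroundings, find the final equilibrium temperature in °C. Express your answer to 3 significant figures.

Heat lost by olive oil = heat gained by toluene + calorimeter.
(123.9)(1.95)(89.8 − T) = [(397.6)(1.71) + 16.2](T − 21.9)
241.605 (89.8 − T) = 696.096 (T − 21.9)
21696 − 241.605 T = 696.096 T − 15245
36941 = 937.701 T
T = 39.40 °C

T_f = 39.4 °C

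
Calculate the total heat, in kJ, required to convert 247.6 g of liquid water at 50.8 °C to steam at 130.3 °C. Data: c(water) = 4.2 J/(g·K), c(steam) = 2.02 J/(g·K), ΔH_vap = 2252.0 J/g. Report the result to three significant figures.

q1 (heat water 50.8→100.0 °C): 247.6 × 4.2 × 49.2 = 51164 J
q2 (vaporize at 100 °C): 247.6 × 2252.0 = 557595 J
q3 (heat steam 100.0→130.3 °C): 247.6 × 2.02 × 30.3 = 15155 J
Total: 51164 + 557595 + 15155 = 623914 J = 624 kJ

q = 624 kJ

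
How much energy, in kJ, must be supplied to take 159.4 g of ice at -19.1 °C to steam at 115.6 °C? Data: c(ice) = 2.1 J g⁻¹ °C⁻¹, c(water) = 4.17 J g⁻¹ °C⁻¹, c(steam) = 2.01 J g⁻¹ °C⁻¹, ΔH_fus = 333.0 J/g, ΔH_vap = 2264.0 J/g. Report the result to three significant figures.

q1 (heat ice -19.1→0.0 °C): 159.4 × 2.1 × 19.1 = 6394 J
q2 (melt at 0 °C): 159.4 × 333.0 = 53080 J
q3 (heat water 0.0→100.0 °C): 159.4 × 4.17 × 100.0 = 66470 J
q4 (vaporize at 100 °C): 159.4 × 2264.0 = 360882 J
q5 (heat steam 100.0→115.6 °C): 159.4 × 2.01 × 15.6 = 4998 J
Total: 6394 + 53080 + 66470 + 360882 + 4998 = 491824 J = 492 kJ

q = 492 kJ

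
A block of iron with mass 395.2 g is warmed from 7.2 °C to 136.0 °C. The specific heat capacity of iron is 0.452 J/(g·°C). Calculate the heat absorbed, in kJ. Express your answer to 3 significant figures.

q = m c ΔT = 395.2 × 0.452 × (136.0 − 7.2)
q = 395.2 × 0.452 × 128.8 = 23010 J = 23.0 kJ

q = 23.0 kJ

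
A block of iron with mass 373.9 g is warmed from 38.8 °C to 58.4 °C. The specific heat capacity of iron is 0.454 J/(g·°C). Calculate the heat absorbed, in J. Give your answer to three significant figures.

q = 3330 J

q = m c ΔT = 373.9 × 0.454 × (58.4 − 38.8)
q = 373.9 × 0.454 × 19.6 = 3327 J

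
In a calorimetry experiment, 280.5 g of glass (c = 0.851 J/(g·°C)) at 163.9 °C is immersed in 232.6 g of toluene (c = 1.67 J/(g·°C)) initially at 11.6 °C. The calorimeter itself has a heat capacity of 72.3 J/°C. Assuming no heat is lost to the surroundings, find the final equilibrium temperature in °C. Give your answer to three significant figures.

T_f = 63.6 °C

Heat lost by glass = heat gained by toluene + calorimeter.
(280.5)(0.851)(163.9 − T) = [(232.6)(1.67) + 72.3](T − 11.6)
238.7055 (163.9 − T) = 460.742 (T − 11.6)
39124 − 238.7055 T = 460.742 T − 5344.6
44468.6 = 699.4475 T
T = 63.58 °C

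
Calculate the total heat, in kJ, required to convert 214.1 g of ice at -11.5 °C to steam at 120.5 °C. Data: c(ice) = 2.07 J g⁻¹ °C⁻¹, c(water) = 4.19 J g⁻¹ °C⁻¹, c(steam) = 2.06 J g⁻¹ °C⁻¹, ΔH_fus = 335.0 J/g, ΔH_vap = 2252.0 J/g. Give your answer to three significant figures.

q1 (heat ice -11.5→0.0 °C): 214.1 × 2.07 × 11.5 = 5097 J
q2 (melt at 0 °C): 214.1 × 335.0 = 71724 J
q3 (heat water 0.0→100.0 °C): 214.1 × 4.19 × 100.0 = 89708 J
q4 (vaporize at 100 °C): 214.1 × 2252.0 = 482153 J
q5 (heat steam 100.0→120.5 °C): 214.1 × 2.06 × 20.5 = 9041 J
Total: 5097 + 71724 + 89708 + 482153 + 9041 = 657723 J = 658 kJ

q = 658 kJ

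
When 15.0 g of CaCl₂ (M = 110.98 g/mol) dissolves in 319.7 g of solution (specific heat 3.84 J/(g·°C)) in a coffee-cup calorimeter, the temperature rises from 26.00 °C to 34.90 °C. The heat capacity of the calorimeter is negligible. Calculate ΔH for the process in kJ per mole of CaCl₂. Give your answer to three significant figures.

ΔH = -80.8 kJ/mol

|ΔT| = |34.90 − 26.00| = 8.90 °C
|q_surr| = (319.7 × 3.84) × 8.90 = 1227.648 × 8.90 = 10930 J
n(CaCl₂) = 15.0 / 110.98 = 0.1352 mol
Temperature rose, so q_rxn = −|q_surr| = -10.93 kJ
ΔH = q_rxn / n = -80.84 kJ/mol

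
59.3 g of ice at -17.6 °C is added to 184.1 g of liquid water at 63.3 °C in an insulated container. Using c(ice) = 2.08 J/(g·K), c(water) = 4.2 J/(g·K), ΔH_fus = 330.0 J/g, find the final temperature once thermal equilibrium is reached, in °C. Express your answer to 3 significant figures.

Heat to bring ice to 0 °C and melt it: q₁ = 59.3×2.08×17.6 + 59.3×330.0 = 21740 J
Heat the water can supply cooling to 0 °C: 184.1×4.2×63.3 = 48944.8 J > q₁, so all ice melts.
Energy balance: 184.1×4.2×(63.3 − T) = 21740 + 59.3×4.2×(T − 0)
773.22(63.3 − T) = 21740 + 249.06 T
48944.8 − 21740 = 1022.28 T
T = 27204.8 / 1022.28 = 26.61 °C

T_f = 26.6 °C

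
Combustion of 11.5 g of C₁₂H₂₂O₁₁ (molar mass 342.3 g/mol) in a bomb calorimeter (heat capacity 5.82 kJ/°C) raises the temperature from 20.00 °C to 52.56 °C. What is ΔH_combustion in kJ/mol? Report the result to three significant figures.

ΔT = 52.56 − 20.00 = 32.56 °C
q_cal = C_cal × ΔT = 5.82 × 32.56 = 189.4992 kJ
n = 11.5 / 342.3 = 0.03360 mol
q_rxn = −q_cal = -189.4992 kJ
ΔH = -189.4992 / 0.03360 = -5640 kJ/mol

ΔH = -5640 kJ/mol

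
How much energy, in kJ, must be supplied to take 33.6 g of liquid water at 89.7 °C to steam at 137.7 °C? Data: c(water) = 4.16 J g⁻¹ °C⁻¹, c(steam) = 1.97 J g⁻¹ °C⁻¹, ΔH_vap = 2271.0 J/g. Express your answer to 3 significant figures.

q1 (heat water 89.7→100.0 °C): 33.6 × 4.16 × 10.3 = 1440 J
q2 (vaporize at 100 °C): 33.6 × 2271.0 = 76306 J
q3 (heat steam 100.0→137.7 °C): 33.6 × 1.97 × 37.7 = 2495 J
Total: 1440 + 76306 + 2495 = 80241 J = 80.2 kJ

q = 80.2 kJ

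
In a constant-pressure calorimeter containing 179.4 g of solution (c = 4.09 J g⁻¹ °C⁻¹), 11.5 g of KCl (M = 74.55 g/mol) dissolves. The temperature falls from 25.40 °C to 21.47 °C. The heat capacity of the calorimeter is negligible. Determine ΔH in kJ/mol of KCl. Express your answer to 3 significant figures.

ΔH = 18.7 kJ/mol

|ΔT| = |21.47 − 25.40| = 3.93 °C
|q_surr| = (179.4 × 4.09) × 3.93 = 733.746 × 3.93 = 2884 J
n(KCl) = 11.5 / 74.55 = 0.1543 mol
Temperature fell, so q_rxn = +|q_surr| = 2.884 kJ
ΔH = q_rxn / n = 18.69 kJ/mol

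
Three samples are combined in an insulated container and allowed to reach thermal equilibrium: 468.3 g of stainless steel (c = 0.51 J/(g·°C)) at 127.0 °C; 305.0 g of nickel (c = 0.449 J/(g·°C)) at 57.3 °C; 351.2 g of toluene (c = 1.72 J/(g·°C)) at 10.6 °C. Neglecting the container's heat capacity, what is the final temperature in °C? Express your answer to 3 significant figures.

Σ mᵢcᵢ(T − Tᵢ) = 0  ⇒  T = Σ mᵢcᵢTᵢ / Σ mᵢcᵢ
Σ mᵢcᵢ = 468.3×0.51 + 305.0×0.449 + 351.2×1.72 = 979.842
Σ mᵢcᵢTᵢ = 238.833×127.0 + 136.945×57.3 + 604.064×10.6 = 44582
T = 44582 / 979.842 = 45.50 °C

T_f = 45.5 °C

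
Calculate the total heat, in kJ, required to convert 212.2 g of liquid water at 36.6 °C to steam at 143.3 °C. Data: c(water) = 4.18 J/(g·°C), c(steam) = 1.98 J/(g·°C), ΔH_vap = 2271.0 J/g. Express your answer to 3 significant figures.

q1 (heat water 36.6→100.0 °C): 212.2 × 4.18 × 63.4 = 56236 J
q2 (vaporize at 100 °C): 212.2 × 2271.0 = 481906 J
q3 (heat steam 100.0→143.3 °C): 212.2 × 1.98 × 43.3 = 18193 J
Total: 56236 + 481906 + 18193 = 556335 J = 556 kJ

q = 556 kJ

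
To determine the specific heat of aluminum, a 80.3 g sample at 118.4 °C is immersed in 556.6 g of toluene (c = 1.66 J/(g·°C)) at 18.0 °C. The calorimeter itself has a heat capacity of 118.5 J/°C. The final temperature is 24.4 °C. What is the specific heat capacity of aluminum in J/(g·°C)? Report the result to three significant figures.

q_gained = (556.6 × 1.66 + 118.5) × (24.4 − 18.0) = 6672 J
q_lost = 80.3 × c × (118.4 − 24.4) = 7548.2 c
Set equal: c = 6672 / 7548.2 = 0.884 J/(g·°C)

c = 0.884 J/(g·°C)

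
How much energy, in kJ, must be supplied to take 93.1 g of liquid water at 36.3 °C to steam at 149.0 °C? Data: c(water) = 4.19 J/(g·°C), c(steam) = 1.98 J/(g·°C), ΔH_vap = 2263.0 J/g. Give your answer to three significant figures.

q1 (heat water 36.3→100.0 °C): 93.1 × 4.19 × 63.7 = 24849 J
q2 (vaporize at 100 °C): 93.1 × 2263.0 = 210685 J
q3 (heat steam 100.0→149.0 °C): 93.1 × 1.98 × 49.0 = 9033 J
Total: 24849 + 210685 + 9033 = 244567 J = 245 kJ

q = 245 kJ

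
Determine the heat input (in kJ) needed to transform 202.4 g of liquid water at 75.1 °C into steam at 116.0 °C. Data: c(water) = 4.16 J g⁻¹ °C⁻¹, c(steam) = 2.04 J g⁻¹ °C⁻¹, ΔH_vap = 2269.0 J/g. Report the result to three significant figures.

q = 487 kJ

q1 (heat water 75.1→100.0 °C): 202.4 × 4.16 × 24.9 = 20965 J
q2 (vaporize at 100 °C): 202.4 × 2269.0 = 459246 J
q3 (heat steam 100.0→116.0 °C): 202.4 × 2.04 × 16.0 = 6606 J
Total: 20965 + 459246 + 6606 = 486817 J = 487 kJ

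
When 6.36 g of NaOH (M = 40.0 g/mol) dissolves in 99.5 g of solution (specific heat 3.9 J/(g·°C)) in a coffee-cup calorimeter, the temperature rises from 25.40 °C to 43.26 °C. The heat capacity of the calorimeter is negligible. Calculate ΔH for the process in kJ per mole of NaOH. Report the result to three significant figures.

ΔH = -43.6 kJ/mol

|ΔT| = |43.26 − 25.40| = 17.86 °C
|q_surr| = (99.5 × 3.9) × 17.86 = 388.05 × 17.86 = 6931 J
n(NaOH) = 6.36 / 40.0 = 0.1590 mol
Temperature rose, so q_rxn = −|q_surr| = -6.931 kJ
ΔH = q_rxn / n = -43.59 kJ/mol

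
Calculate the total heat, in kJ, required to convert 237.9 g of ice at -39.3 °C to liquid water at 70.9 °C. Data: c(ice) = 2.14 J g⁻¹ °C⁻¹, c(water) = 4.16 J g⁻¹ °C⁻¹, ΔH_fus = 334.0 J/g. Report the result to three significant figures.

q1 (heat ice -39.3→0.0 °C): 237.9 × 2.14 × 39.3 = 20008 J
q2 (melt at 0 °C): 237.9 × 334.0 = 79459 J
q3 (heat water 0.0→70.9 °C): 237.9 × 4.16 × 70.9 = 70167 J
Total: 20008 + 79459 + 70167 = 169634 J = 170 kJ

q = 170 kJ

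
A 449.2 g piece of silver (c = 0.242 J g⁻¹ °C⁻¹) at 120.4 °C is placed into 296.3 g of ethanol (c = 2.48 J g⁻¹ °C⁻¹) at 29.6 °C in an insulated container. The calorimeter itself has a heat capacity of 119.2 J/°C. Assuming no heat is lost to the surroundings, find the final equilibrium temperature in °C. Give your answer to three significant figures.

Heat lost by silver = heat gained by ethanol + calorimeter.
(449.2)(0.242)(120.4 − T) = [(296.3)(2.48) + 119.2](T − 29.6)
108.7064 (120.4 − T) = 854.024 (T − 29.6)
13088 − 108.7064 T = 854.024 T − 25279
38367 = 962.7304 T
T = 39.85 °C

T_f = 39.9 °C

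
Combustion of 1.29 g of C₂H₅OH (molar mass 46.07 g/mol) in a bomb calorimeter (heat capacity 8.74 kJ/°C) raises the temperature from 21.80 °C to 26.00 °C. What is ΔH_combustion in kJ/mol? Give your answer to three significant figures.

ΔT = 26.00 − 21.80 = 4.20 °C
q_cal = C_cal × ΔT = 8.74 × 4.20 = 36.708 kJ
n = 1.29 / 46.07 = 0.02800 mol
q_rxn = −q_cal = -36.708 kJ
ΔH = -36.708 / 0.02800 = -1311 kJ/mol

ΔH = -1310 kJ/mol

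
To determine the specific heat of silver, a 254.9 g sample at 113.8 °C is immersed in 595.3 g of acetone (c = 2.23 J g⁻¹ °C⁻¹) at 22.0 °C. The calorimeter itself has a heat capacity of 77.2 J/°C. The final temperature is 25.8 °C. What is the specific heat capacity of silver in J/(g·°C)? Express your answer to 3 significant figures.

c = 0.238 J/(g·°C)

q_gained = (595.3 × 2.23 + 77.2) × (25.8 − 22.0) = 5338 J
q_lost = 254.9 × c × (113.8 − 25.8) = 22431.2 c
Set equal: c = 5338 / 22431.2 = 0.238 J/(g·°C)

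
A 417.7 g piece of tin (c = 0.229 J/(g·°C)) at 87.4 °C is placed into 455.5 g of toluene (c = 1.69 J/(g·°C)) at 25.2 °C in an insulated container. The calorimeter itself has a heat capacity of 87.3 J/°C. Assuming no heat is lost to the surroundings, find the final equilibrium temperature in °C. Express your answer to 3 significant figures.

T_f = 31.4 °C

Heat lost by tin = heat gained by toluene + calorimeter.
(417.7)(0.229)(87.4 − T) = [(455.5)(1.69) + 87.3](T − 25.2)
95.6533 (87.4 − T) = 857.095 (T − 25.2)
8360.1 − 95.6533 T = 857.095 T − 21599
29959.1 = 952.7483 T
T = 31.44 °C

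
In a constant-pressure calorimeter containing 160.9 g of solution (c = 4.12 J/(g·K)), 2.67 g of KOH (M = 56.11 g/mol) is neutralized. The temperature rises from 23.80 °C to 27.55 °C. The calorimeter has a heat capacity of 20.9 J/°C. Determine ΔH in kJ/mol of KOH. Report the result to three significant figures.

|ΔT| = |27.55 − 23.80| = 3.75 °C
|q_surr| = (160.9 × 4.12 + 20.9) × 3.75 = 683.808 × 3.75 = 2564 J
n(KOH) = 2.67 / 56.11 = 0.04759 mol
Temperature rose, so q_rxn = −|q_surr| = -2.564 kJ
ΔH = q_rxn / n = -53.88 kJ/mol

ΔH = -53.9 kJ/mol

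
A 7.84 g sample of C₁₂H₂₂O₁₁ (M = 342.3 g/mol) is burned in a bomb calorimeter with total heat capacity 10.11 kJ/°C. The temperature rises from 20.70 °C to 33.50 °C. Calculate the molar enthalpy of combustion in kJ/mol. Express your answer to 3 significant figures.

ΔH = -5650 kJ/mol

ΔT = 33.50 − 20.70 = 12.80 °C
q_cal = C_cal × ΔT = 10.11 × 12.80 = 129.408 kJ
n = 7.84 / 342.3 = 0.02290 mol
q_rxn = −q_cal = -129.408 kJ
ΔH = -129.408 / 0.02290 = -5651 kJ/mol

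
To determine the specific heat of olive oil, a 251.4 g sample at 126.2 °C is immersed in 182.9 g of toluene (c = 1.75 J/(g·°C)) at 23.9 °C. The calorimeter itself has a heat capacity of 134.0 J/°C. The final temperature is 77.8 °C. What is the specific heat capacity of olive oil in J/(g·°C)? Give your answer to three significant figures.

q_gained = (182.9 × 1.75 + 134.0) × (77.8 − 23.9) = 24470 J
q_lost = 251.4 × c × (126.2 − 77.8) = 12167.76 c
Set equal: c = 24470 / 12167.76 = 2.01 J/(g·°C)

c = 2.01 J/(g·°C)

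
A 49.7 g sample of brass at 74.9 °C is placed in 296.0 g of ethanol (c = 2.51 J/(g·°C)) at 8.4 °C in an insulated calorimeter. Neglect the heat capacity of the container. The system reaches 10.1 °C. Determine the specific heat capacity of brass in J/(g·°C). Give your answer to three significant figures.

q_gained = (296.0 × 2.51) × (10.1 − 8.4) = 1263 J
q_lost = 49.7 × c × (74.9 − 10.1) = 3220.56 c
Set equal: c = 1263 / 3220.56 = 0.392 J/(g·°C)

c = 0.392 J/(g·°C)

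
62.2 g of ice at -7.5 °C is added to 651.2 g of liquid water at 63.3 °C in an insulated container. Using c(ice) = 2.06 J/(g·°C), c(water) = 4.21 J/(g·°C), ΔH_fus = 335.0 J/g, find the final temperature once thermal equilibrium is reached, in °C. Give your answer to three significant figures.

Heat to bring ice to 0 °C and melt it: q₁ = 62.2×2.06×7.5 + 62.2×335.0 = 21798 J
Heat the water can supply cooling to 0 °C: 651.2×4.21×63.3 = 173540 J > q₁, so all ice melts.
Energy balance: 651.2×4.21×(63.3 − T) = 21798 + 62.2×4.21×(T − 0)
2741.552(63.3 − T) = 21798 + 261.862 T
173540 − 21798 = 3003.414 T
T = 151742 / 3003.414 = 50.52 °C

T_f = 50.5 °C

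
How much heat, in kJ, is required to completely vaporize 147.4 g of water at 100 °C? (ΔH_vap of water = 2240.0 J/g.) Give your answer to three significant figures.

q = 330 kJ

q = m × ΔH_vap = 147.4 × 2240.0 = 330200 J = 330 kJ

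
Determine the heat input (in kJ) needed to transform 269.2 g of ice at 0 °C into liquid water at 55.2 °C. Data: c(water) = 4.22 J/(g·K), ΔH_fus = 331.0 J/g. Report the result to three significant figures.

q = 152 kJ

q1 (melt at 0 °C): 269.2 × 331.0 = 89105 J
q2 (heat water 0.0→55.2 °C): 269.2 × 4.22 × 55.2 = 62709 J
Total: 89105 + 62709 = 151814 J = 152 kJ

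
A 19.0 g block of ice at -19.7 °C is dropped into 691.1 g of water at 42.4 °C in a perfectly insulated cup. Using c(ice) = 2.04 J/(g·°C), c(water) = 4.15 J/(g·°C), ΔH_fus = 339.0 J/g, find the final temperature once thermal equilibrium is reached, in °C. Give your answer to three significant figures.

T_f = 38.8 °C

Heat to bring ice to 0 °C and melt it: q₁ = 19.0×2.04×19.7 + 19.0×339.0 = 7204.6 J
Heat the water can supply cooling to 0 °C: 691.1×4.15×42.4 = 121606 J > q₁, so all ice melts.
Energy balance: 691.1×4.15×(42.4 − T) = 7204.6 + 19.0×4.15×(T − 0)
2868.065(42.4 − T) = 7204.6 + 78.85 T
121606 − 7204.6 = 2946.915 T
T = 114401.4 / 2946.915 = 38.82 °C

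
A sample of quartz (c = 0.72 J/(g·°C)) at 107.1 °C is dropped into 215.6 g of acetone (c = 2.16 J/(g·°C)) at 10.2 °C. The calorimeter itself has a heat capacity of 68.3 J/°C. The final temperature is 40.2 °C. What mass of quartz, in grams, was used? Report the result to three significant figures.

q_gained = (215.6 × 2.16 + 68.3) × (40.2 − 10.2) = 16020 J
q_lost = m × 0.72 × (107.1 − 40.2) = 48.168 m
m = 16020 / 48.168 = 333 g

m = 333 g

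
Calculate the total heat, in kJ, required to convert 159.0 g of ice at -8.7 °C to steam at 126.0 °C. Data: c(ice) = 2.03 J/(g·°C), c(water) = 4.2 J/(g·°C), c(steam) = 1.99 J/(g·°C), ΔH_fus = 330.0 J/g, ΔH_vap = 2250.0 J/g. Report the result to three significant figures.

q = 488 kJ

q1 (heat ice -8.7→0.0 °C): 159.0 × 2.03 × 8.7 = 2808 J
q2 (melt at 0 °C): 159.0 × 330.0 = 52470 J
q3 (heat water 0.0→100.0 °C): 159.0 × 4.2 × 100.0 = 66780 J
q4 (vaporize at 100 °C): 159.0 × 2250.0 = 357750 J
q5 (heat steam 100.0→126.0 °C): 159.0 × 1.99 × 26.0 = 8227 J
Total: 2808 + 52470 + 66780 + 357750 + 8227 = 488035 J = 488 kJ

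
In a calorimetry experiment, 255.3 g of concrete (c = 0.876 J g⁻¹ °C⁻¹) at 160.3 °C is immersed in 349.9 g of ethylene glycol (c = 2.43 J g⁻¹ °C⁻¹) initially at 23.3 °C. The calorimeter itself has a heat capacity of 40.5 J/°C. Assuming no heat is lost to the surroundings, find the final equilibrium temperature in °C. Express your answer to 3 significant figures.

T_f = 50.8 °C

Heat lost by concrete = heat gained by ethylene glycol + calorimeter.
(255.3)(0.876)(160.3 − T) = [(349.9)(2.43) + 40.5](T − 23.3)
223.6428 (160.3 − T) = 890.757 (T − 23.3)
35850 − 223.6428 T = 890.757 T − 20755
56605 = 1114.3998 T
T = 50.79 °C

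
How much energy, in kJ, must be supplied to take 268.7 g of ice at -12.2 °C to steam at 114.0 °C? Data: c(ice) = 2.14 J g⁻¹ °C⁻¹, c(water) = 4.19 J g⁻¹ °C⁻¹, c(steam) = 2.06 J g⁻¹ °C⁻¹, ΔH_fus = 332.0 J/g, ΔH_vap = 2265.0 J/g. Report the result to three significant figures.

q = 825 kJ

q1 (heat ice -12.2→0.0 °C): 268.7 × 2.14 × 12.2 = 7015 J
q2 (melt at 0 °C): 268.7 × 332.0 = 89208 J
q3 (heat water 0.0→100.0 °C): 268.7 × 4.19 × 100.0 = 112585 J
q4 (vaporize at 100 °C): 268.7 × 2265.0 = 608606 J
q5 (heat steam 100.0→114.0 °C): 268.7 × 2.06 × 14.0 = 7749 J
Total: 7015 + 89208 + 112585 + 608606 + 7749 = 825163 J = 825 kJ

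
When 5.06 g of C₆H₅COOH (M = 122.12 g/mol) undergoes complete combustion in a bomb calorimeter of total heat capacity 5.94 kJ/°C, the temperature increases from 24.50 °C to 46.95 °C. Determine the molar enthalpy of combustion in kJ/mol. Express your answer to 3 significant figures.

ΔH = -3220 kJ/mol

ΔT = 46.95 − 24.50 = 22.45 °C
q_cal = C_cal × ΔT = 5.94 × 22.45 = 133.353 kJ
n = 5.06 / 122.12 = 0.04143 mol
q_rxn = −q_cal = -133.353 kJ
ΔH = -133.353 / 0.04143 = -3219 kJ/mol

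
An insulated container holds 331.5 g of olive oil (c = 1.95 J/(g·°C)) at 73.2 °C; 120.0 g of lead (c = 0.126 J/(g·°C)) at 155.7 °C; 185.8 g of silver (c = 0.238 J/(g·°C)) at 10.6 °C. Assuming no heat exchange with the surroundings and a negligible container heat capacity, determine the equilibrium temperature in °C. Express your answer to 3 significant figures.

T_f = 71.0 °C

Σ mᵢcᵢ(T − Tᵢ) = 0  ⇒  T = Σ mᵢcᵢTᵢ / Σ mᵢcᵢ
Σ mᵢcᵢ = 331.5×1.95 + 120.0×0.126 + 185.8×0.238 = 705.7654
Σ mᵢcᵢTᵢ = 646.425×73.2 + 15.12×155.7 + 44.2204×10.6 = 50141
T = 50141 / 705.7654 = 71.04 °C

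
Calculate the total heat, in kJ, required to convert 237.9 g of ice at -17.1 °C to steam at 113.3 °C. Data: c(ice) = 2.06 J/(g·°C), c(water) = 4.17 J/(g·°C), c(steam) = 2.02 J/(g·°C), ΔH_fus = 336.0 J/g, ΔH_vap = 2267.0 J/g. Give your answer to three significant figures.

q = 733 kJ

q1 (heat ice -17.1→0.0 °C): 237.9 × 2.06 × 17.1 = 8380 J
q2 (melt at 0 °C): 237.9 × 336.0 = 79934 J
q3 (heat water 0.0→100.0 °C): 237.9 × 4.17 × 100.0 = 99204 J
q4 (vaporize at 100 °C): 237.9 × 2267.0 = 539319 J
q5 (heat steam 100.0→113.3 °C): 237.9 × 2.02 × 13.3 = 6391 J
Total: 8380 + 79934 + 99204 + 539319 + 6391 = 733228 J = 733 kJ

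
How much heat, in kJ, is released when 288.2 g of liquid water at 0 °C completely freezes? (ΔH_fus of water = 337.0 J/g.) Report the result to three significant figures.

q = 97.1 kJ

q = m × ΔH_fus = 288.2 × 337.0 = 97120 J = 97.1 kJ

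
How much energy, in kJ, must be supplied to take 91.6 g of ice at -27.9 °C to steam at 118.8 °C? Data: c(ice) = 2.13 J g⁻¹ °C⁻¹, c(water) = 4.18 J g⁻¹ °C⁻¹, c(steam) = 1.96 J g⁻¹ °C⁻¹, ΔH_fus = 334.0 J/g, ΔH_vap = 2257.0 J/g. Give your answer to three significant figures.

q = 284 kJ

q1 (heat ice -27.9→0.0 °C): 91.6 × 2.13 × 27.9 = 5444 J
q2 (melt at 0 °C): 91.6 × 334.0 = 30594 J
q3 (heat water 0.0→100.0 °C): 91.6 × 4.18 × 100.0 = 38289 J
q4 (vaporize at 100 °C): 91.6 × 2257.0 = 206741 J
q5 (heat steam 100.0→118.8 °C): 91.6 × 1.96 × 18.8 = 3375 J
Total: 5444 + 30594 + 38289 + 206741 + 3375 = 284443 J = 284 kJ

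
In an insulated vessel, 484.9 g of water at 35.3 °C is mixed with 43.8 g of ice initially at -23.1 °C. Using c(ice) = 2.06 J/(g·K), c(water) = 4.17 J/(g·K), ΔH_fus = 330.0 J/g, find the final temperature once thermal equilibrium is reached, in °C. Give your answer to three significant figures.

T_f = 24.9 °C

Heat to bring ice to 0 °C and melt it: q₁ = 43.8×2.06×23.1 + 43.8×330.0 = 16538 J
Heat the water can supply cooling to 0 °C: 484.9×4.17×35.3 = 71377.8 J > q₁, so all ice melts.
Energy balance: 484.9×4.17×(35.3 − T) = 16538 + 43.8×4.17×(T − 0)
2022.033(35.3 − T) = 16538 + 182.646 T
71377.8 − 16538 = 2204.679 T
T = 54839.8 / 2204.679 = 24.87 °C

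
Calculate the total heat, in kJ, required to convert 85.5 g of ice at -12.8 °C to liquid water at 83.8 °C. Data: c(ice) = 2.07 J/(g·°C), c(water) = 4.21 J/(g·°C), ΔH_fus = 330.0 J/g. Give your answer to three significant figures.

q = 60.6 kJ

q1 (heat ice -12.8→0.0 °C): 85.5 × 2.07 × 12.8 = 2265 J
q2 (melt at 0 °C): 85.5 × 330.0 = 28215 J
q3 (heat water 0.0→83.8 °C): 85.5 × 4.21 × 83.8 = 30164 J
Total: 2265 + 28215 + 30164 = 60644 J = 60.6 kJ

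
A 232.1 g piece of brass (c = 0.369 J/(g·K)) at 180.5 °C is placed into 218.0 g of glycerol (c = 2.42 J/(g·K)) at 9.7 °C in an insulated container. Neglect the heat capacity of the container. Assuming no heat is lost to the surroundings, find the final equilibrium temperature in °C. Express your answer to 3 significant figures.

T_f = 33.6 °C

Heat lost by brass = heat gained by glycerol.
(232.1)(0.369)(180.5 − T) = (218.0)(2.42)(T − 9.7)
85.6449 (180.5 − T) = 527.56 (T − 9.7)
15459 − 85.6449 T = 527.56 T − 5117.3
20576.3 = 613.2049 T
T = 33.56 °C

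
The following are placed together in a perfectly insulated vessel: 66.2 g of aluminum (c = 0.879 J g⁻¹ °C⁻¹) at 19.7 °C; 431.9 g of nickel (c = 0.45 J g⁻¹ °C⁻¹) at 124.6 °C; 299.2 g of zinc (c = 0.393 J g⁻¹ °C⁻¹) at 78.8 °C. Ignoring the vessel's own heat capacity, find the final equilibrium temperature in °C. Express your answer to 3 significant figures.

Σ mᵢcᵢ(T − Tᵢ) = 0  ⇒  T = Σ mᵢcᵢTᵢ / Σ mᵢcᵢ
Σ mᵢcᵢ = 66.2×0.879 + 431.9×0.45 + 299.2×0.393 = 370.1304
Σ mᵢcᵢTᵢ = 58.1898×19.7 + 194.355×124.6 + 117.5856×78.8 = 34629
T = 34629 / 370.1304 = 93.56 °C

T_f = 93.6 °C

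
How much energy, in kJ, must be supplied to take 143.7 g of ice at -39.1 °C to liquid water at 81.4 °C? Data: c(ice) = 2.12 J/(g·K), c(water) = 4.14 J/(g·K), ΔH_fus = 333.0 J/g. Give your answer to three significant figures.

q = 108 kJ

q1 (heat ice -39.1→0.0 °C): 143.7 × 2.12 × 39.1 = 11912 J
q2 (melt at 0 °C): 143.7 × 333.0 = 47852 J
q3 (heat water 0.0→81.4 °C): 143.7 × 4.14 × 81.4 = 48426 J
Total: 11912 + 47852 + 48426 = 108190 J = 108 kJ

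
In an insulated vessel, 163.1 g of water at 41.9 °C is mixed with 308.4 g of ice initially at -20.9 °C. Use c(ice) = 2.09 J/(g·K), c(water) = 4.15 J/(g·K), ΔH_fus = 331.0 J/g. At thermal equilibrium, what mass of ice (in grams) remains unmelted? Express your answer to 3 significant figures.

Heat to warm all ice to 0 °C: 308.4×2.09×20.9 = 13471 J
Heat released by water cooling to 0 °C: 163.1×4.15×41.9 = 28361 J
28361 J < 13471 + 308.4×331.0 = 115551.4 J, so not all ice melts; final T = 0 °C.
Heat left for melting: 28361 − 13471 = 14890 J
Mass melted = 14890 / 331.0 = 44.98 g
Ice remaining = 308.4 − 44.98 = 263.42 g

m_ice remaining = 263 g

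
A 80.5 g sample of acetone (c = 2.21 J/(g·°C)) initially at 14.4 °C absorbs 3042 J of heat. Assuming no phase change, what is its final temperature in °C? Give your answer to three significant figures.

ΔT = q / (m c) = 3042 / (80.5 × 2.21) = 17.10 °C
T_f = 14.4 + 17.10 = 31.50 °C

T_f = 31.5 °C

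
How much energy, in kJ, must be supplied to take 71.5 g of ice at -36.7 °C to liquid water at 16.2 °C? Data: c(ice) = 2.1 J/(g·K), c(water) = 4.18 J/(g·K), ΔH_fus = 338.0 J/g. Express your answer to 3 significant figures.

q1 (heat ice -36.7→0.0 °C): 71.5 × 2.1 × 36.7 = 5511 J
q2 (melt at 0 °C): 71.5 × 338.0 = 24167 J
q3 (heat water 0.0→16.2 °C): 71.5 × 4.18 × 16.2 = 4842 J
Total: 5511 + 24167 + 4842 = 34520 J = 34.5 kJ

q = 34.5 kJ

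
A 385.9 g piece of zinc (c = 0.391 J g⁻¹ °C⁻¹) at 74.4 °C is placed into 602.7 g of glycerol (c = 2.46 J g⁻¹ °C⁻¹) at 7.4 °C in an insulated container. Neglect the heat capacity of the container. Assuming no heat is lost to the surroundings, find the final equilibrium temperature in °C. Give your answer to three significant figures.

Heat lost by zinc = heat gained by glycerol.
(385.9)(0.391)(74.4 − T) = (602.7)(2.46)(T − 7.4)
150.8869 (74.4 − T) = 1482.642 (T − 7.4)
11226 − 150.8869 T = 1482.642 T − 10972
22198 = 1633.5289 T
T = 13.59 °C

T_f = 13.6 °C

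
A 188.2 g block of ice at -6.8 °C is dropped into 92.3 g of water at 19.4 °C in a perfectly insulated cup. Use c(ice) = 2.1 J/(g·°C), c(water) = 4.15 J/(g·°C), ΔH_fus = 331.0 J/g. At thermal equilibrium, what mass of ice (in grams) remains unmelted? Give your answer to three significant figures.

m_ice remaining = 174 g

Heat to warm all ice to 0 °C: 188.2×2.1×6.8 = 2687.5 J
Heat released by water cooling to 0 °C: 92.3×4.15×19.4 = 7431.1 J
7431.1 J < 2687.5 + 188.2×331.0 = 64981.7 J, so not all ice melts; final T = 0 °C.
Heat left for melting: 7431.1 − 2687.5 = 4743.6 J
Mass melted = 4743.6 / 331.0 = 14.33 g
Ice remaining = 188.2 − 14.33 = 173.87 g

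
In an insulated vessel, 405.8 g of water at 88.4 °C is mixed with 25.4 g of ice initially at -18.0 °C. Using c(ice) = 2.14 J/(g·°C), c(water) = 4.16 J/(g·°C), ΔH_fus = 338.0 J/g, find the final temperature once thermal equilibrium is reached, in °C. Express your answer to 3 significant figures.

T_f = 77.9 °C

Heat to bring ice to 0 °C and melt it: q₁ = 25.4×2.14×18.0 + 25.4×338.0 = 9563.6 J
Heat the water can supply cooling to 0 °C: 405.8×4.16×88.4 = 149231 J > q₁, so all ice melts.
Energy balance: 405.8×4.16×(88.4 − T) = 9563.6 + 25.4×4.16×(T − 0)
1688.128(88.4 − T) = 9563.6 + 105.664 T
149231 − 9563.6 = 1793.792 T
T = 139667.4 / 1793.792 = 77.86 °C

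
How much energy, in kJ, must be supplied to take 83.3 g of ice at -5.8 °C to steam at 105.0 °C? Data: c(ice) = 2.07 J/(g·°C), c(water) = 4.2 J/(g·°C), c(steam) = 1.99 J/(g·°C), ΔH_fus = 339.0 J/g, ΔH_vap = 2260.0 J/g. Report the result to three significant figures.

q = 253 kJ

q1 (heat ice -5.8→0.0 °C): 83.3 × 2.07 × 5.8 = 1000 J
q2 (melt at 0 °C): 83.3 × 339.0 = 28239 J
q3 (heat water 0.0→100.0 °C): 83.3 × 4.2 × 100.0 = 34986 J
q4 (vaporize at 100 °C): 83.3 × 2260.0 = 188258 J
q5 (heat steam 100.0→105.0 °C): 83.3 × 1.99 × 5.0 = 829 J
Total: 1000 + 28239 + 34986 + 188258 + 829 = 253312 J = 253 kJ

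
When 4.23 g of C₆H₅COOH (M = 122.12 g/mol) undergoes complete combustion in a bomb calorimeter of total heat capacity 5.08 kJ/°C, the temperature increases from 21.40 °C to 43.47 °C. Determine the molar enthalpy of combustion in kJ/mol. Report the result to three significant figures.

ΔT = 43.47 − 21.40 = 22.07 °C
q_cal = C_cal × ΔT = 5.08 × 22.07 = 112.1156 kJ
n = 4.23 / 122.12 = 0.03464 mol
q_rxn = −q_cal = -112.1156 kJ
ΔH = -112.1156 / 0.03464 = -3237 kJ/mol

ΔH = -3240 kJ/mol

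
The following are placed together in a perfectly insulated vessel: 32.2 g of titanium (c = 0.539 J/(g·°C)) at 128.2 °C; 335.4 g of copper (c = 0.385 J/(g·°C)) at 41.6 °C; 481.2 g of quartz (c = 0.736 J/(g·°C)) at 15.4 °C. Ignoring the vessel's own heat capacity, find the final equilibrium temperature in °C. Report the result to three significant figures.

T_f = 26.1 °C

Σ mᵢcᵢ(T − Tᵢ) = 0  ⇒  T = Σ mᵢcᵢTᵢ / Σ mᵢcᵢ
Σ mᵢcᵢ = 32.2×0.539 + 335.4×0.385 + 481.2×0.736 = 500.6480
Σ mᵢcᵢTᵢ = 17.3558×128.2 + 129.129×41.6 + 354.1632×15.4 = 13051
T = 13051 / 500.6480 = 26.07 °C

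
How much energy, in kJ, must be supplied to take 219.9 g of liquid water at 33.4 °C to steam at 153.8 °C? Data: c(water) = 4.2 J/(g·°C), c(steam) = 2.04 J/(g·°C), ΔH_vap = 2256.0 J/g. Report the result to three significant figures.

q = 582 kJ

q1 (heat water 33.4→100.0 °C): 219.9 × 4.2 × 66.6 = 61510 J
q2 (vaporize at 100 °C): 219.9 × 2256.0 = 496094 J
q3 (heat steam 100.0→153.8 °C): 219.9 × 2.04 × 53.8 = 24134 J
Total: 61510 + 496094 + 24134 = 581738 J = 582 kJ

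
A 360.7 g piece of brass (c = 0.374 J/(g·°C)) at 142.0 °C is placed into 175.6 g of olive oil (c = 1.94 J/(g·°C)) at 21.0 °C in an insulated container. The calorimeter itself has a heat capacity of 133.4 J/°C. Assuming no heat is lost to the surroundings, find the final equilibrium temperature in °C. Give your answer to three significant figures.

Heat lost by brass = heat gained by olive oil + calorimeter.
(360.7)(0.374)(142.0 − T) = [(175.6)(1.94) + 133.4](T − 21.0)
134.9018 (142.0 − T) = 474.064 (T − 21.0)
19156 − 134.9018 T = 474.064 T − 9955.3
29111.3 = 608.9658 T
T = 47.80 °C

T_f = 47.8 °C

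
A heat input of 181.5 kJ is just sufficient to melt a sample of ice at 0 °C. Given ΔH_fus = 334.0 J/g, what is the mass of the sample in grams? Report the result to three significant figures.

m = 543 g

m = q / ΔH_fus = 181500 J / 334.0 J/g = 543 g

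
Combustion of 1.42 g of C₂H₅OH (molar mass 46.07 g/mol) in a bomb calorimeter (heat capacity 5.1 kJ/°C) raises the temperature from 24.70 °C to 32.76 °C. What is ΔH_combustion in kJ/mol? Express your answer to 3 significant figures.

ΔT = 32.76 − 24.70 = 8.06 °C
q_cal = C_cal × ΔT = 5.1 × 8.06 = 41.106 kJ
n = 1.42 / 46.07 = 0.03082 mol
q_rxn = −q_cal = -41.106 kJ
ΔH = -41.106 / 0.03082 = -1334 kJ/mol

ΔH = -1330 kJ/mol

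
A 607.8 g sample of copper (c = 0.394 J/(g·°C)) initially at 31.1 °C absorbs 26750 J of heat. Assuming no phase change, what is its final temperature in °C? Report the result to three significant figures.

T_f = 143 °C

ΔT = q / (m c) = 26750 / (607.8 × 0.394) = 111.7 °C
T_f = 31.1 + 111.7 = 142.8 °C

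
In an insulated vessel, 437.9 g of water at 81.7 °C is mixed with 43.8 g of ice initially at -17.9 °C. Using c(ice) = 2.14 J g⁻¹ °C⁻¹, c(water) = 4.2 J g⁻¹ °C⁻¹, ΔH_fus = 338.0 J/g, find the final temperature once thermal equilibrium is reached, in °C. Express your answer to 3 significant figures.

Heat to bring ice to 0 °C and melt it: q₁ = 43.8×2.14×17.9 + 43.8×338.0 = 16482 J
Heat the water can supply cooling to 0 °C: 437.9×4.2×81.7 = 150261 J > q₁, so all ice melts.
Energy balance: 437.9×4.2×(81.7 − T) = 16482 + 43.8×4.2×(T − 0)
1839.18(81.7 − T) = 16482 + 183.96 T
150261 − 16482 = 2023.14 T
T = 133779 / 2023.14 = 66.12 °C

T_f = 66.1 °C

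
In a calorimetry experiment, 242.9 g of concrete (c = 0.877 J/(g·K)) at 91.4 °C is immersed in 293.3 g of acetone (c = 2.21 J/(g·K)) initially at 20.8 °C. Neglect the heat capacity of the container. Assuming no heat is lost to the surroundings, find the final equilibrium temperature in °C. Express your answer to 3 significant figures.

Heat lost by concrete = heat gained by acetone.
(242.9)(0.877)(91.4 − T) = (293.3)(2.21)(T − 20.8)
213.0233 (91.4 − T) = 648.193 (T − 20.8)
19470 − 213.0233 T = 648.193 T − 13482
32952 = 861.2163 T
T = 38.26 °C

T_f = 38.3 °C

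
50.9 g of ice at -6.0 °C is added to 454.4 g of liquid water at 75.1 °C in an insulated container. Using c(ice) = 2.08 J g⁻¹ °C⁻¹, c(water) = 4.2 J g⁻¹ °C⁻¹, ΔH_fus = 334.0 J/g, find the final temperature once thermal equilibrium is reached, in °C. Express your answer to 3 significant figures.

Heat to bring ice to 0 °C and melt it: q₁ = 50.9×2.08×6.0 + 50.9×334.0 = 17636 J
Heat the water can supply cooling to 0 °C: 454.4×4.2×75.1 = 143327 J > q₁, so all ice melts.
Energy balance: 454.4×4.2×(75.1 − T) = 17636 + 50.9×4.2×(T − 0)
1908.48(75.1 − T) = 17636 + 213.78 T
143327 − 17636 = 2122.26 T
T = 125691 / 2122.26 = 59.23 °C

T_f = 59.2 °C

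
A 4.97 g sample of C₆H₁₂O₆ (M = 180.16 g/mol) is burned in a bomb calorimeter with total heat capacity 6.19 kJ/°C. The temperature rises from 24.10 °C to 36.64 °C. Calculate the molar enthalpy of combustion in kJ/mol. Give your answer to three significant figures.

ΔT = 36.64 − 24.10 = 12.54 °C
q_cal = C_cal × ΔT = 6.19 × 12.54 = 77.6226 kJ
n = 4.97 / 180.16 = 0.02759 mol
q_rxn = −q_cal = -77.6226 kJ
ΔH = -77.6226 / 0.02759 = -2813 kJ/mol

ΔH = -2810 kJ/mol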